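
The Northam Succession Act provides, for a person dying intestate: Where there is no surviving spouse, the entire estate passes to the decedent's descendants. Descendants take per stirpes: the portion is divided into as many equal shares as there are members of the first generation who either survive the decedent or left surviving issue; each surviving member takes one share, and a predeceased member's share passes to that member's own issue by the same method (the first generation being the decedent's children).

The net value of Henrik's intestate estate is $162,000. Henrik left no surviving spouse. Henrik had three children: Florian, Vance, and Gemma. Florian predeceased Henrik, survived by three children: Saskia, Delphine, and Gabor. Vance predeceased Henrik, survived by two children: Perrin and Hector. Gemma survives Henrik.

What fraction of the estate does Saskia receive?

Saskia receives 1/9 of the estate.

The entire $162,000 passes to the descendants.
That amount ($162,000) is divided into 3 shares of $54,000: Gemma takes $54,000; Florian's $54,000 share passes to Florian's issue; Vance's $54,000 share passes to Vance's issue.
Florian's share ($54,000) is divided into 3 shares of $18,000: Saskia, Delphine, and Gabor each take $18,000.
Vance's share ($54,000) is divided into 2 shares of $27,000: Perrin and Hector each take $27,000.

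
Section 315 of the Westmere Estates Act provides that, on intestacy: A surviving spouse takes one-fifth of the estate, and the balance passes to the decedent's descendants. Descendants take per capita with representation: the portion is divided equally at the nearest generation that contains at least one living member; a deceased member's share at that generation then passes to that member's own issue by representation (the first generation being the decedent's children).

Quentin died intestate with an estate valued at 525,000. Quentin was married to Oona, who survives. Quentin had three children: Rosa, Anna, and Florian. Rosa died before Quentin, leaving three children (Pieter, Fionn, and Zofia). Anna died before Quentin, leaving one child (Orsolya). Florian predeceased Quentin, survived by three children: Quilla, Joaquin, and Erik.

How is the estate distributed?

Oona takes one-fifth of 525,000 = 105,000. The remaining 420,000 passes to the descendants.
No child survives, so the initial division is made at the grandchildren's generation.
The descendants' portion (420,000) is divided into 7 shares of 60,000: Pieter, Fionn, Zofia, Orsolya, Quilla, Joaquin, and Erik each take 60,000.

Oona: 105,000; Pieter: 60,000; Fionn: 60,000; Zofia: 60,000; Orsolya: 60,000; Quilla: 60,000; Joaquin: 60,000; Erik: 60,000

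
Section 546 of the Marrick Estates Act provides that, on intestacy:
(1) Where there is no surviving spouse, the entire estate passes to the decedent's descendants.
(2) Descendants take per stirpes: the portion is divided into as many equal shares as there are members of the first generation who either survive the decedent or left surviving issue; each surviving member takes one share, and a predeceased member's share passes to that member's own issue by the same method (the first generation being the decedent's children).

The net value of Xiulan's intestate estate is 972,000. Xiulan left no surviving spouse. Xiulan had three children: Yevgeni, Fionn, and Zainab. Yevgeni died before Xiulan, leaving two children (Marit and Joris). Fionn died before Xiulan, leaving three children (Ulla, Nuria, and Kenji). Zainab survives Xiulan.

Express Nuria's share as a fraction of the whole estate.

The entire 972,000 passes to the descendants.
That amount (972,000) is divided into 3 shares of 324,000: Zainab takes 324,000; Yevgeni's 324,000 share passes to Yevgeni's issue; Fionn's 324,000 share passes to Fionn's issue.
Yevgeni's share (324,000) is divided into 2 shares of 162,000: Marit and Joris each take 162,000.
Fionn's share (324,000) is divided into 3 shares of 108,000: Ulla, Nuria, and Kenji each take 108,000.

Nuria receives 1/9 of the estate.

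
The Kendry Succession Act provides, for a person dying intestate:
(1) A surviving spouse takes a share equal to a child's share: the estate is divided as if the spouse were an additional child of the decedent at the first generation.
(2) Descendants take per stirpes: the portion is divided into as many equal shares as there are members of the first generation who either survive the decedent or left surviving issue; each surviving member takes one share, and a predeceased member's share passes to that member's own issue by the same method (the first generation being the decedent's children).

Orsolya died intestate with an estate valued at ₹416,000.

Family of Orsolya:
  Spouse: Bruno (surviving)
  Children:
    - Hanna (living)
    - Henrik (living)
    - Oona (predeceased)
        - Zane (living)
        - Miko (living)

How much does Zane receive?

Zane receives ₹52,000.

The spouse counts as an additional share at the children's level, so there are 4 primary shares of ₹104,000. Bruno takes one such share (₹104,000).
The children's combined portion (₹312,000) is divided into 3 shares of ₹104,000: Hanna and Henrik each take ₹104,000; Oona's ₹104,000 share passes to Oona's issue.
Oona's share (₹104,000) is divided into 2 shares of ₹52,000: Zane and Miko each take ₹52,000.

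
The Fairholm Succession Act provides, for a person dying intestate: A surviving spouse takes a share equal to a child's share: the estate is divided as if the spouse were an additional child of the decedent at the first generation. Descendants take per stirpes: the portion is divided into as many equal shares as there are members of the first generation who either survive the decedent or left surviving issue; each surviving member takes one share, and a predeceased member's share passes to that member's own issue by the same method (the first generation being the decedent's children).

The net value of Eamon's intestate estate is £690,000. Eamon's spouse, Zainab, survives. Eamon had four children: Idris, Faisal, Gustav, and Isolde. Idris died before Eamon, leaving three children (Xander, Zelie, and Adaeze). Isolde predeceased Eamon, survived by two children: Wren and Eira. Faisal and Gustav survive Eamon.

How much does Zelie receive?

The spouse counts as an additional share at the children's level, so there are 5 primary shares of £138,000. Zainab takes one such share (£138,000).
The children's combined portion (£552,000) is divided into 4 shares of £138,000: Faisal and Gustav each take £138,000; Idris's £138,000 share passes to Idris's issue; Isolde's £138,000 share passes to Isolde's issue.
Idris's share (£138,000) is divided into 3 shares of £46,000: Xander, Zelie, and Adaeze each take £46,000.
Isolde's share (£138,000) is divided into 2 shares of £69,000: Wren and Eira each take £69,000.

Zelie receives £46,000.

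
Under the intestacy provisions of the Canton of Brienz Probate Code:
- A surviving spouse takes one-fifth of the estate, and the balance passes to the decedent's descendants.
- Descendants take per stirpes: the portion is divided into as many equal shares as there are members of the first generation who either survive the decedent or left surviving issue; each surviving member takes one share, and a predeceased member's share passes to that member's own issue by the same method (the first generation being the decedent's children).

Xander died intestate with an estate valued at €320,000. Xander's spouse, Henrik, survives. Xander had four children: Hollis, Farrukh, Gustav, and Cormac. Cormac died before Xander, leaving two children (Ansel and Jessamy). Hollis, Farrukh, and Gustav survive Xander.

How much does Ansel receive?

Henrik takes one-fifth of €320,000 = €64,000. The remaining €256,000 passes to the descendants.
The descendants' portion (€256,000) is divided into 4 shares of €64,000: Hollis, Farrukh, and Gustav each take €64,000; Cormac's €64,000 share passes to Cormac's issue.
Cormac's share (€64,000) is divided into 2 shares of €32,000: Ansel and Jessamy each take €32,000.

Ansel receives €32,000.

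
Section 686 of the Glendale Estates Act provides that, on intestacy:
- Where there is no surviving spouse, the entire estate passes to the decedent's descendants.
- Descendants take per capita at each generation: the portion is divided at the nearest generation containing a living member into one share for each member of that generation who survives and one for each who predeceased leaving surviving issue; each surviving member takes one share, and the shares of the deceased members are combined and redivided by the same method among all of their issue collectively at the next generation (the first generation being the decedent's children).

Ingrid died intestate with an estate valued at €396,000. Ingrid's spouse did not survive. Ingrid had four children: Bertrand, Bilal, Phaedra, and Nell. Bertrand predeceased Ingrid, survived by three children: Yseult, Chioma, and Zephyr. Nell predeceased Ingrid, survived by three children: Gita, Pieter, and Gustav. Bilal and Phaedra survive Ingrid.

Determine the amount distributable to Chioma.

The entire €396,000 passes to the descendants.
That amount (€396,000) is divided at the children's generation into 4 shares of €99,000. Bilal and Phaedra each take €99,000. The 2 shares of the deceased (Bertrand and Nell) are combined into a pool of €198,000.
That pool (€198,000) is divided at the grandchildren's generation equally among Yseult, Chioma, Zephyr, Gita, Pieter, and Gustav: €33,000 each.

Chioma receives €33,000.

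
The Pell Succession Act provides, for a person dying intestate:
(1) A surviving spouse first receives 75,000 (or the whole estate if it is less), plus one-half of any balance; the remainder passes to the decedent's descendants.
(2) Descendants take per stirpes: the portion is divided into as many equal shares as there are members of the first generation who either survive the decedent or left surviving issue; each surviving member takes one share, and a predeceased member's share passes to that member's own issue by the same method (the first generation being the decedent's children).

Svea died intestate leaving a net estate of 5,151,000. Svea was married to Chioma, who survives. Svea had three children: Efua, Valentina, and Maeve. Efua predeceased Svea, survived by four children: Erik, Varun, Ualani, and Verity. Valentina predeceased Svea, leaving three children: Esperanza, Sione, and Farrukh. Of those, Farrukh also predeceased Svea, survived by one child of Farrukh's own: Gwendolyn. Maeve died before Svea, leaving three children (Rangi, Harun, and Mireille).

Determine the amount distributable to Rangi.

Chioma first takes 75,000, leaving a balance of 5,076,000. Chioma then takes one-half of the balance (2,538,000), for a total of 2,613,000. The remaining 2,538,000 passes to the descendants.
The descendants' portion (2,538,000) is divided into 3 shares of 846,000: Efua's 846,000 share passes to Efua's issue; Valentina's 846,000 share passes to Valentina's issue; Maeve's 846,000 share passes to Maeve's issue.
Efua's share (846,000) is divided into 4 shares of 211,500: Erik, Varun, Ualani, and Verity each take 211,500.
Valentina's share (846,000) is divided into 3 shares of 282,000: Esperanza and Sione each take 282,000; Farrukh's 282,000 share passes to Farrukh's issue.
Farrukh's share (282,000) passes entirely to Gwendolyn.
Maeve's share (846,000) is divided into 3 shares of 282,000: Rangi, Harun, and Mireille each take 282,000.

Rangi receives 282,000.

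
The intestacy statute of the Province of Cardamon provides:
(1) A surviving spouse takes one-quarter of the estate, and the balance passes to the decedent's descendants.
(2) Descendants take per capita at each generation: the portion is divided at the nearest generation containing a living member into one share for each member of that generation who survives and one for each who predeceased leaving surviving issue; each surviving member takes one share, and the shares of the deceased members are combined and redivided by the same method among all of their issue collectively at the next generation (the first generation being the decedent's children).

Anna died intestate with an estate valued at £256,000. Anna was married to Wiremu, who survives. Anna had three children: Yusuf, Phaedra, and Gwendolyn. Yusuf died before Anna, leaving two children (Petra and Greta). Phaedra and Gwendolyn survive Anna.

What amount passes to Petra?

Petra receives £32,000.

Wiremu takes one-quarter of £256,000 = £64,000. The remaining £192,000 passes to the descendants.
The descendants' portion (£192,000) is divided at the children's generation into 3 shares of £64,000. Phaedra and Gwendolyn each take £64,000. The remaining share for the deceased Yusuf (£64,000) is carried to the next generation.
That pool (£64,000) is divided at the grandchildren's generation equally among Petra and Greta: £32,000 each.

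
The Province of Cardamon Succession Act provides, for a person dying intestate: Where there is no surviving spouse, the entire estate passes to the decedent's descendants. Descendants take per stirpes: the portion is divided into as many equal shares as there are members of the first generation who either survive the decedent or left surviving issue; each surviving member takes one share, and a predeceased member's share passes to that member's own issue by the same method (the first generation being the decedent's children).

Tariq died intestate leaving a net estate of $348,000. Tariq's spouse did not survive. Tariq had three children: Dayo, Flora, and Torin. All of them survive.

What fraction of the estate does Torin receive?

The entire $348,000 passes to the descendants.
That amount ($348,000) is divided into 3 shares of $116,000: Dayo, Flora, and Torin each take $116,000.

Torin receives 1/3 of the estate.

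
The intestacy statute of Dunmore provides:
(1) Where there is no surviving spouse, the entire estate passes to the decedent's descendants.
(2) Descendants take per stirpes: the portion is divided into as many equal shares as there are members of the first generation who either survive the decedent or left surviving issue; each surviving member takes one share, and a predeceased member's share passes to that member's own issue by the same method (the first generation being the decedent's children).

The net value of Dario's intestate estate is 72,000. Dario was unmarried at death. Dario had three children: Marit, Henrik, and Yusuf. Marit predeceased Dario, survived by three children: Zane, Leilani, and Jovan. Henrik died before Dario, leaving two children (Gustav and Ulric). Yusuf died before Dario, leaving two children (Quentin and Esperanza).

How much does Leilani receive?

The entire 72,000 passes to the descendants.
That amount (72,000) is divided into 3 shares of 24,000: Marit's 24,000 share passes to Marit's issue; Henrik's 24,000 share passes to Henrik's issue; Yusuf's 24,000 share passes to Yusuf's issue.
Marit's share (24,000) is divided into 3 shares of 8,000: Zane, Leilani, and Jovan each take 8,000.
Henrik's share (24,000) is divided into 2 shares of 12,000: Gustav and Ulric each take 12,000.
Yusuf's share (24,000) is divided into 2 shares of 12,000: Quentin and Esperanza each take 12,000.

Leilani receives 8,000.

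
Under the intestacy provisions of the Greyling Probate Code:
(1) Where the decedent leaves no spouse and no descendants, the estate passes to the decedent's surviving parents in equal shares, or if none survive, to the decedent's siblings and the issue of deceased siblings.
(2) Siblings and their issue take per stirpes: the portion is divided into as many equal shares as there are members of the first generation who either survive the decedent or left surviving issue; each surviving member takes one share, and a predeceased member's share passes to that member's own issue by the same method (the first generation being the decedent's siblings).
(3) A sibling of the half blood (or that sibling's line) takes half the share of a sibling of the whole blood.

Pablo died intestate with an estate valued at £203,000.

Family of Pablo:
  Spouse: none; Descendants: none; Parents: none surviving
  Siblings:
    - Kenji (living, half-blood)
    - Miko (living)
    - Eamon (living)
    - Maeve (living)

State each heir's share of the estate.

The entire £203,000 passes to the siblings and their issue.
Counting each half-blood sibling's line as half a unit, there are 7/2 units in £203,000, so one unit is £58,000. Whole-blood lines (Miko, Eamon, and Maeve) take £58,000 each; half-blood lines (Kenji) take £29,000 each.

Kenji: £29,000; Miko: £58,000; Eamon: £58,000; Maeve: £58,000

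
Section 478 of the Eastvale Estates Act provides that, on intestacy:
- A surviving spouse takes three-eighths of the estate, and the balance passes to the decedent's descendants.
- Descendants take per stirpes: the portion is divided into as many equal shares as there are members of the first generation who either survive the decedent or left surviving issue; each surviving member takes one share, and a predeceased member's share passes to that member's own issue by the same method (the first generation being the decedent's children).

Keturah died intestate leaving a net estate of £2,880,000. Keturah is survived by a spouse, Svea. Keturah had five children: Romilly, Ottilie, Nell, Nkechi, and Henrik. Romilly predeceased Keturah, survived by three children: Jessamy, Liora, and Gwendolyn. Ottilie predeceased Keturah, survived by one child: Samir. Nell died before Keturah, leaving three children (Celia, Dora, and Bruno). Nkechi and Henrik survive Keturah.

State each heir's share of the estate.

Svea: £1,080,000; Jessamy: £120,000; Liora: £120,000; Gwendolyn: £120,000; Samir: £360,000; Celia: £120,000; Dora: £120,000; Bruno: £120,000; Nkechi: £360,000; Henrik: £360,000

Svea takes three-eighths of £2,880,000 = £1,080,000. The remaining £1,800,000 passes to the descendants.
The descendants' portion (£1,800,000) is divided into 5 shares of £360,000: Nkechi and Henrik each take £360,000; Romilly's £360,000 share passes to Romilly's issue; Ottilie's £360,000 share passes to Ottilie's issue; Nell's £360,000 share passes to Nell's issue.
Romilly's share (£360,000) is divided into 3 shares of £120,000: Jessamy, Liora, and Gwendolyn each take £120,000.
Ottilie's share (£360,000) passes entirely to Samir.
Nell's share (£360,000) is divided into 3 shares of £120,000: Celia, Dora, and Bruno each take £120,000.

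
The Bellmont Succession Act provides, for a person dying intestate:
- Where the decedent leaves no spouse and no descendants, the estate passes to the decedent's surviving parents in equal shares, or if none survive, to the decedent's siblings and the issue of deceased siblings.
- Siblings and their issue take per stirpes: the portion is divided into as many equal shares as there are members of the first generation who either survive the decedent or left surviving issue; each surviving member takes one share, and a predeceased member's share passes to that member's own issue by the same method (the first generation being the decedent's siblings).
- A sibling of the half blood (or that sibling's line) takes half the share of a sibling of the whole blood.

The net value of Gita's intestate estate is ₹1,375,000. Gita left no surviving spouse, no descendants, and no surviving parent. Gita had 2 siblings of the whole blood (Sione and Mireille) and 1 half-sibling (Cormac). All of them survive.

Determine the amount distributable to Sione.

Sione receives ₹550,000.

The entire ₹1,375,000 passes to the siblings and their issue.
Counting each half-blood sibling's line as half a unit, there are 5/2 units in ₹1,375,000, so one unit is ₹550,000. Whole-blood lines (Sione and Mireille) take ₹550,000 each; half-blood lines (Cormac) take ₹275,000 each.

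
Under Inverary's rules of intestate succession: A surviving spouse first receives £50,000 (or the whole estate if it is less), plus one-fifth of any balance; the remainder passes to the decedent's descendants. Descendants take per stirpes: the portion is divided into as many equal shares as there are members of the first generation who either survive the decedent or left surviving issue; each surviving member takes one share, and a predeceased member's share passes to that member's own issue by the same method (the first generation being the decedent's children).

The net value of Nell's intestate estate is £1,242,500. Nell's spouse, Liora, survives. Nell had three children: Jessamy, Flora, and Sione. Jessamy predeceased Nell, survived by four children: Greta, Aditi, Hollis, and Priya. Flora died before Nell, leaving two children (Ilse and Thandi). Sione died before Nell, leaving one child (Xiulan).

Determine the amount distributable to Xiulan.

Xiulan receives £318,000.

Liora first takes £50,000, leaving a balance of £1,192,500. Liora then takes one-fifth of the balance (£238,500), for a total of £288,500. The remaining £954,000 passes to the descendants.
The descendants' portion (£954,000) is divided into 3 shares of £318,000: Jessamy's £318,000 share passes to Jessamy's issue; Flora's £318,000 share passes to Flora's issue; Sione's £318,000 share passes to Sione's issue.
Jessamy's share (£318,000) is divided into 4 shares of £79,500: Greta, Aditi, Hollis, and Priya each take £79,500.
Flora's share (£318,000) is divided into 2 shares of £159,000: Ilse and Thandi each take £159,000.
Sione's share (£318,000) passes entirely to Xiulan.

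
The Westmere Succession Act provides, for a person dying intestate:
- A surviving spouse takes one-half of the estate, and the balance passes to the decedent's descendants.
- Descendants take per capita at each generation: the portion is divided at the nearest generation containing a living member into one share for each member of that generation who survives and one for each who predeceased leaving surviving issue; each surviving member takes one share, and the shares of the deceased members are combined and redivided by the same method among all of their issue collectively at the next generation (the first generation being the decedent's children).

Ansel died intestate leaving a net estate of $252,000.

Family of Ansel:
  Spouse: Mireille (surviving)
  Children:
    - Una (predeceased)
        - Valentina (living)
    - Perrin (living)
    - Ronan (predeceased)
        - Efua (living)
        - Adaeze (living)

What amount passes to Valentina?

Mireille takes one-half of $252,000 = $126,000. The remaining $126,000 passes to the descendants.
The descendants' portion ($126,000) is divided at the children's generation into 3 shares of $42,000. Perrin takes $42,000. The 2 shares of the deceased (Una and Ronan) are combined into a pool of $84,000.
That pool ($84,000) is divided at the grandchildren's generation equally among Valentina, Efua, and Adaeze: $28,000 each.

Valentina receives $28,000.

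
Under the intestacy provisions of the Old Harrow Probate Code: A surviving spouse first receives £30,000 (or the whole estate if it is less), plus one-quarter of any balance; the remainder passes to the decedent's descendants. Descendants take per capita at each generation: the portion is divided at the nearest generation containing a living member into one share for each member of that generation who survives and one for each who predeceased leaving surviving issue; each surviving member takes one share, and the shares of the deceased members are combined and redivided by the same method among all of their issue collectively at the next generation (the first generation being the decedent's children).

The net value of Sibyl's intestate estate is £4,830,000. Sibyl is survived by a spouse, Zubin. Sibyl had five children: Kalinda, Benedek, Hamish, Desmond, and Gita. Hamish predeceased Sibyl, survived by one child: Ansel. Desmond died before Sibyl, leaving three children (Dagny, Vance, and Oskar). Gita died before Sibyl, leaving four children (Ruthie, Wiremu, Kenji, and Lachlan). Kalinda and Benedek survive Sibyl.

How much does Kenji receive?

Kenji receives £270,000.

Zubin first takes £30,000, leaving a balance of £4,800,000. Zubin then takes one-quarter of the balance (£1,200,000), for a total of £1,230,000. The remaining £3,600,000 passes to the descendants.
The descendants' portion (£3,600,000) is divided at the children's generation into 5 shares of £720,000. Kalinda and Benedek each take £720,000. The 3 shares of the deceased (Hamish, Desmond, and Gita) are combined into a pool of £2,160,000.
That pool (£2,160,000) is divided at the grandchildren's generation equally among Ansel, Dagny, Vance, Oskar, Ruthie, Wiremu, Kenji, and Lachlan: £270,000 each.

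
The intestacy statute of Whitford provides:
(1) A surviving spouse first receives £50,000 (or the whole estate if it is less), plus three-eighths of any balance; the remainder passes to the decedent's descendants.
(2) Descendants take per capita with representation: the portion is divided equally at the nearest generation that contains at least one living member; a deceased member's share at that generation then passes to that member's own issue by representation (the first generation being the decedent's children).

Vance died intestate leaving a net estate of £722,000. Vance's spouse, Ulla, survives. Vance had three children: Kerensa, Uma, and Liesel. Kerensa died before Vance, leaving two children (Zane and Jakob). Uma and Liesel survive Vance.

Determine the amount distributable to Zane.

Ulla first takes £50,000, leaving a balance of £672,000. Ulla then takes three-eighths of the balance (£252,000), for a total of £302,000. The remaining £420,000 passes to the descendants.
The descendants' portion (£420,000) is divided into 3 shares of £140,000: Uma and Liesel each take £140,000; Kerensa's £140,000 share passes to Kerensa's issue.
Kerensa's share (£140,000) is divided into 2 shares of £70,000: Zane and Jakob each take £70,000.

Zane receives £70,000.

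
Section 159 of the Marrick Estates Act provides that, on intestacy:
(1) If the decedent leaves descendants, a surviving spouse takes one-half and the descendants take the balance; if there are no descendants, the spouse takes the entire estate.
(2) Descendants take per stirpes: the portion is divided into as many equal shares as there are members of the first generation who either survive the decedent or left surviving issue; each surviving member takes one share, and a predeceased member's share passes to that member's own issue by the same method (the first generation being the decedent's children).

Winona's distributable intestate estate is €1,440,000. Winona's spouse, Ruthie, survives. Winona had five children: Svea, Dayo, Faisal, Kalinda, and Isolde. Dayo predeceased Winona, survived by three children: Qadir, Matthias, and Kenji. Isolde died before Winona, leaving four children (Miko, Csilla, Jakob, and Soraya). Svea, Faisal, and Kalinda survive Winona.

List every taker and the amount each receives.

Ruthie: €720,000; Svea: €144,000; Qadir: €48,000; Matthias: €48,000; Kenji: €48,000; Faisal: €144,000; Kalinda: €144,000; Miko: €36,000; Csilla: €36,000; Jakob: €36,000; Soraya: €36,000

Ruthie takes one-half of €1,440,000 = €720,000. The remaining €720,000 passes to the descendants.
The descendants' portion (€720,000) is divided into 5 shares of €144,000: Svea, Faisal, and Kalinda each take €144,000; Dayo's €144,000 share passes to Dayo's issue; Isolde's €144,000 share passes to Isolde's issue.
Dayo's share (€144,000) is divided into 3 shares of €48,000: Qadir, Matthias, and Kenji each take €48,000.
Isolde's share (€144,000) is divided into 4 shares of €36,000: Miko, Csilla, Jakob, and Soraya each take €36,000.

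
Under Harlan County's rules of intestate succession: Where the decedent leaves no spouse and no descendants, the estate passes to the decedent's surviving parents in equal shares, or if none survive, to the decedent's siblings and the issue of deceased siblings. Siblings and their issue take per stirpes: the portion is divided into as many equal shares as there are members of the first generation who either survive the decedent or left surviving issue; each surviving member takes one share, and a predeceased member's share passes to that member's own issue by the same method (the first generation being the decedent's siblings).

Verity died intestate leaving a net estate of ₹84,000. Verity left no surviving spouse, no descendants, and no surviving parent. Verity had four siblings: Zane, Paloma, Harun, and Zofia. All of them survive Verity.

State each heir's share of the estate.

The entire ₹84,000 passes to the siblings and their issue.
That amount (₹84,000) is divided into 4 shares of ₹21,000: Zane, Paloma, Harun, and Zofia each take ₹21,000.

Zane: ₹21,000; Paloma: ₹21,000; Harun: ₹21,000; Zofia: ₹21,000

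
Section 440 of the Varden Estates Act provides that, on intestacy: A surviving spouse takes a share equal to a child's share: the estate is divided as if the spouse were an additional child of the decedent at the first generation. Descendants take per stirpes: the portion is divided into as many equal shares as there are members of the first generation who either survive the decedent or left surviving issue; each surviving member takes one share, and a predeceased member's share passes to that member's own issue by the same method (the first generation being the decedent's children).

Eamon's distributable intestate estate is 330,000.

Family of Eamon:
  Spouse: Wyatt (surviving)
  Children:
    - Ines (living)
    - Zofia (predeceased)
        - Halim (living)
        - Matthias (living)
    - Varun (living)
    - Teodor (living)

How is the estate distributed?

The spouse counts as an additional share at the children's level, so there are 5 primary shares of 66,000. Wyatt takes one such share (66,000).
The children's combined portion (264,000) is divided into 4 shares of 66,000: Ines, Varun, and Teodor each take 66,000; Zofia's 66,000 share passes to Zofia's issue.
Zofia's share (66,000) is divided into 2 shares of 33,000: Halim and Matthias each take 33,000.

Wyatt: 66,000; Ines: 66,000; Halim: 33,000; Matthias: 33,000; Varun: 66,000; Teodor: 66,000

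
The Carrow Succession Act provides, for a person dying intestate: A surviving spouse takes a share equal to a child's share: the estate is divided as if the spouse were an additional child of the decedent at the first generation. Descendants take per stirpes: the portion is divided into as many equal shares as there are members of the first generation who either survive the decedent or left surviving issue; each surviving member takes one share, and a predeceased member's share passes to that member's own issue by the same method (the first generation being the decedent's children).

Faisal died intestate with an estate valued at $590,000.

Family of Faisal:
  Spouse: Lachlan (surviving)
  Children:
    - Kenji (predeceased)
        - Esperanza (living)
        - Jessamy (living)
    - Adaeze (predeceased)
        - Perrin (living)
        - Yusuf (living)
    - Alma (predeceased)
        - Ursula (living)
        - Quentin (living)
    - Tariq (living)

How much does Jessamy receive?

Jessamy receives $59,000.

The spouse counts as an additional share at the children's level, so there are 5 primary shares of $118,000. Lachlan takes one such share ($118,000).
The children's combined portion ($472,000) is divided into 4 shares of $118,000: Tariq takes $118,000; Kenji's $118,000 share passes to Kenji's issue; Adaeze's $118,000 share passes to Adaeze's issue; Alma's $118,000 share passes to Alma's issue.
Kenji's share ($118,000) is divided into 2 shares of $59,000: Esperanza and Jessamy each take $59,000.
Adaeze's share ($118,000) is divided into 2 shares of $59,000: Perrin and Yusuf each take $59,000.
Alma's share ($118,000) is divided into 2 shares of $59,000: Ursula and Quentin each take $59,000.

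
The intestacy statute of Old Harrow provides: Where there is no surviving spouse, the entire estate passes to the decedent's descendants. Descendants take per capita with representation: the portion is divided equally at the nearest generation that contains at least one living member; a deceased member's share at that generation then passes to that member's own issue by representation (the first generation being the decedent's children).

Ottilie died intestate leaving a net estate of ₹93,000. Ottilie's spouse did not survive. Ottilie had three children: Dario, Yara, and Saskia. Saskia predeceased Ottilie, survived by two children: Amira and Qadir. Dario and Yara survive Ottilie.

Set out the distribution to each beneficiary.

The entire ₹93,000 passes to the descendants.
That amount (₹93,000) is divided into 3 shares of ₹31,000: Dario and Yara each take ₹31,000; Saskia's ₹31,000 share passes to Saskia's issue.
Saskia's share (₹31,000) is divided into 2 shares of ₹15,500: Amira and Qadir each take ₹15,500.

Dario: ₹31,000; Yara: ₹31,000; Amira: ₹15,500; Qadir: ₹15,500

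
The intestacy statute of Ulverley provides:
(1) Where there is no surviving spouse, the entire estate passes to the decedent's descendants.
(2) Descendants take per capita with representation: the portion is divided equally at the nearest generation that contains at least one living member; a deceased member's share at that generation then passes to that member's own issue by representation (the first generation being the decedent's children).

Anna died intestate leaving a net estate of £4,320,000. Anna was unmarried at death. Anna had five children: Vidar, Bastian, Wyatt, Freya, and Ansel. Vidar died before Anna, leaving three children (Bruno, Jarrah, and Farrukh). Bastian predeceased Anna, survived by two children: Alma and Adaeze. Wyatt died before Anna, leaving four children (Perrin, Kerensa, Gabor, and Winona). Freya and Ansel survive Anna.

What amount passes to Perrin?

Perrin receives £216,000.

The entire £4,320,000 passes to the descendants.
That amount (£4,320,000) is divided into 5 shares of £864,000: Freya and Ansel each take £864,000; Vidar's £864,000 share passes to Vidar's issue; Bastian's £864,000 share passes to Bastian's issue; Wyatt's £864,000 share passes to Wyatt's issue.
Vidar's share (£864,000) is divided into 3 shares of £288,000: Bruno, Jarrah, and Farrukh each take £288,000.
Bastian's share (£864,000) is divided into 2 shares of £432,000: Alma and Adaeze each take £432,000.
Wyatt's share (£864,000) is divided into 4 shares of £216,000: Perrin, Kerensa, Gabor, and Winona each take £216,000.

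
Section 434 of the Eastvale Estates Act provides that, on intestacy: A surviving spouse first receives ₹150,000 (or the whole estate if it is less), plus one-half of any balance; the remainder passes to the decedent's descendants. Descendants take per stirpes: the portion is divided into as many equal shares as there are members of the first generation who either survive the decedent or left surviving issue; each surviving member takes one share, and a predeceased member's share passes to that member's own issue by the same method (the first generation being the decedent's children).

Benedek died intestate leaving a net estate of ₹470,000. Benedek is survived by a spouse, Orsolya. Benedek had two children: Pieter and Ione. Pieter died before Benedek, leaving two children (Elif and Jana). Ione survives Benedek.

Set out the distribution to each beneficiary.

Orsolya first takes ₹150,000, leaving a balance of ₹320,000. Orsolya then takes one-half of the balance (₹160,000), for a total of ₹310,000. The remaining ₹160,000 passes to the descendants.
The descendants' portion (₹160,000) is divided into 2 shares of ₹80,000: Ione takes ₹80,000; Pieter's ₹80,000 share passes to Pieter's issue.
Pieter's share (₹80,000) is divided into 2 shares of ₹40,000: Elif and Jana each take ₹40,000.

Orsolya: ₹310,000; Elif: ₹40,000; Jana: ₹40,000; Ione: ₹80,000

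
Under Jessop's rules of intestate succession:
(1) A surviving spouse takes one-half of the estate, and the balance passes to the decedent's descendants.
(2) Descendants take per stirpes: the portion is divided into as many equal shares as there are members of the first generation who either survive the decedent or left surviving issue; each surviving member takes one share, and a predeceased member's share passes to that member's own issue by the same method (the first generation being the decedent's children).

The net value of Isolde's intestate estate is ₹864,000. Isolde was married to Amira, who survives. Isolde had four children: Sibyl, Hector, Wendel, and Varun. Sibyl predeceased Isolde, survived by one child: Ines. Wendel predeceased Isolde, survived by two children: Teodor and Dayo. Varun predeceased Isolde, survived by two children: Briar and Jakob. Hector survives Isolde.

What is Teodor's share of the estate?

Teodor receives ₹54,000.

Amira takes one-half of ₹864,000 = ₹432,000. The remaining ₹432,000 passes to the descendants.
The descendants' portion (₹432,000) is divided into 4 shares of ₹108,000: Hector takes ₹108,000; Sibyl's ₹108,000 share passes to Sibyl's issue; Wendel's ₹108,000 share passes to Wendel's issue; Varun's ₹108,000 share passes to Varun's issue.
Sibyl's share (₹108,000) passes entirely to Ines.
Wendel's share (₹108,000) is divided into 2 shares of ₹54,000: Teodor and Dayo each take ₹54,000.
Varun's share (₹108,000) is divided into 2 shares of ₹54,000: Briar and Jakob each take ₹54,000.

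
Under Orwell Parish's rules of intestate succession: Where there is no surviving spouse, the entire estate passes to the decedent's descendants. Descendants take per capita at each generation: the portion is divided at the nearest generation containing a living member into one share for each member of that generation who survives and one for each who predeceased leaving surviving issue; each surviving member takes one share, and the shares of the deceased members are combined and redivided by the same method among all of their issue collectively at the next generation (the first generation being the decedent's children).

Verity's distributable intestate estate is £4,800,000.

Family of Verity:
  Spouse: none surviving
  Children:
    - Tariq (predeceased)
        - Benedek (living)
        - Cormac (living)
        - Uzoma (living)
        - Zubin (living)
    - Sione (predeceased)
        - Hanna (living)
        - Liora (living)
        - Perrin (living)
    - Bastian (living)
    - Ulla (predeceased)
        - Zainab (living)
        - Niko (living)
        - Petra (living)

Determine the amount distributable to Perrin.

Perrin receives £360,000.

The entire £4,800,000 passes to the descendants.
That amount (£4,800,000) is divided at the children's generation into 4 shares of £1,200,000. Bastian takes £1,200,000. The 3 shares of the deceased (Tariq, Sione, and Ulla) are combined into a pool of £3,600,000.
That pool (£3,600,000) is divided at the grandchildren's generation equally among Benedek, Cormac, Uzoma, Zubin, Hanna, Liora, Perrin, Zainab, Niko, and Petra: £360,000 each.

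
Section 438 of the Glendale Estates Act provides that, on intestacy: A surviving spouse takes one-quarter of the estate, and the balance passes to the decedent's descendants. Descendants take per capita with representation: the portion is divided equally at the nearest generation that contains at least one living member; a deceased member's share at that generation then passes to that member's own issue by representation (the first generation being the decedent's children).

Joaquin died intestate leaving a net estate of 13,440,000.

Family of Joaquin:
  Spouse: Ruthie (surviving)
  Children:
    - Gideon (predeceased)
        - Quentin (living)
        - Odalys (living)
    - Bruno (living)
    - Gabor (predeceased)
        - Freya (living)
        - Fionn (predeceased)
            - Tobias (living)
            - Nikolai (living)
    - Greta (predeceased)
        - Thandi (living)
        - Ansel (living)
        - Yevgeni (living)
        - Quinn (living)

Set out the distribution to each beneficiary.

Ruthie takes one-quarter of 13,440,000 = 3,360,000. The remaining 10,080,000 passes to the descendants.
The descendants' portion (10,080,000) is divided into 4 shares of 2,520,000: Bruno takes 2,520,000; Gideon's 2,520,000 share passes to Gideon's issue; Gabor's 2,520,000 share passes to Gabor's issue; Greta's 2,520,000 share passes to Greta's issue.
Gideon's share (2,520,000) is divided into 2 shares of 1,260,000: Quentin and Odalys each take 1,260,000.
Gabor's share (2,520,000) is divided into 2 shares of 1,260,000: Freya takes 1,260,000; Fionn's 1,260,000 share passes to Fionn's issue.
Fionn's share (1,260,000) is divided into 2 shares of 630,000: Tobias and Nikolai each take 630,000.
Greta's share (2,520,000) is divided into 4 shares of 630,000: Thandi, Ansel, Yevgeni, and Quinn each take 630,000.

Ruthie: 3,360,000; Quentin: 1,260,000; Odalys: 1,260,000; Bruno: 2,520,000; Freya: 1,260,000; Tobias: 630,000; Nikolai: 630,000; Thandi: 630,000; Ansel: 630,000; Yevgeni: 630,000; Quinn: 630,000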